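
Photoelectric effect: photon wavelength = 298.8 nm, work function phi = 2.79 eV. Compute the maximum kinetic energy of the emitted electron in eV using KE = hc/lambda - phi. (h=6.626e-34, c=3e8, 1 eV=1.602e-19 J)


E_photon = hc / lambda
= (6.626e-34)(3e8) / (298.8e-9)
= 6.6526e-19 J
= 4.1527 eV
KE = E_photon - phi
= 4.1527 - 2.79
= 1.3627 eV

1.3627


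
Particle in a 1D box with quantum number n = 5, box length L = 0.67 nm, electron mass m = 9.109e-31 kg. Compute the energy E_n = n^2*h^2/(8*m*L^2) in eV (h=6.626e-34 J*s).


E = n^2 * h^2 / (8 * m * L^2)
= 5^2 * (6.626e-34)^2 / (8 * 9.109e-31 * (0.67e-9)^2)
= 25 * 4.3904e-67 / (8 * 9.109e-31 * 4.4890e-19)
= 3.3553e-18 J
= 20.9445 eV

20.9445


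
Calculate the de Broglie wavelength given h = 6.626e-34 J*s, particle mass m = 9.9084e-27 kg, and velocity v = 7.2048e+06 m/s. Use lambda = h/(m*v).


lambda = h / (m * v)
= 6.626e-34 / (9.9084e-27 * 7.2048e+06)
= 6.626e-34 / 7.1388e-20
= 9.2817e-15 m

9.2817e-15


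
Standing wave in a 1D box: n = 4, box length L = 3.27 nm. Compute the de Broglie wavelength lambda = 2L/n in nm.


lambda = 2L / n
= 2 * 3.27 / 4
= 6.54 / 4
= 1.635 nm

1.635


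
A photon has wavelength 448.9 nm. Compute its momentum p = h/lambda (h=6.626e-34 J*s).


p = h / lambda
= 6.626e-34 / (448.9e-9)
= 6.626e-34 / 4.4890e-07
= 1.4761e-27 kg*m/s

1.4761e-27


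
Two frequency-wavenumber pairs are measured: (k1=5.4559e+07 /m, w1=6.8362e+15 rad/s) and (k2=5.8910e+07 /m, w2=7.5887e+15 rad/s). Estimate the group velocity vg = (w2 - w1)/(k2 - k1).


vg = (w2 - w1) / (k2 - k1)
= (7.5887e+15 - 6.8362e+15) / (5.8910e+07 - 5.4559e+07)
= 7.5250e+14 / 4.3510e+06
= 1.7295e+08 m/s

1.7295e+08


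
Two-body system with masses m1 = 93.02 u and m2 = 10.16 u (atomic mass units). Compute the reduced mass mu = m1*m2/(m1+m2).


mu = m1 * m2 / (m1 + m2)
= 93.02 * 10.16 / (93.02 + 10.16)
= 945.0832 / 103.18
= 9.1596 u

9.1596


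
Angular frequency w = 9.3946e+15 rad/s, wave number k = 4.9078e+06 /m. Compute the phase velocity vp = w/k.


vp = w / k
= 9.3946e+15 / 4.9078e+06
= 1.9142e+09 m/s

1.9142e+09


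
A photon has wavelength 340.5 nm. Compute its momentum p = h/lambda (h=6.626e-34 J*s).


p = h / lambda
= 6.626e-34 / (340.5e-9)
= 6.626e-34 / 3.4050e-07
= 1.9460e-27 kg*m/s

1.9460e-27


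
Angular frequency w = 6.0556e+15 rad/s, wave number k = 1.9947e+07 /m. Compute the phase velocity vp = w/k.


vp = w / k
= 6.0556e+15 / 1.9947e+07
= 3.0358e+08 m/s

3.0358e+08


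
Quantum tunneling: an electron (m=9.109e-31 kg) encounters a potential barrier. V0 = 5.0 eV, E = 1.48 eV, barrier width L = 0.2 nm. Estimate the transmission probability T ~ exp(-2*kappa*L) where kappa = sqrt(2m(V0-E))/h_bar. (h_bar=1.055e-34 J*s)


V0 - E = 3.52 eV = 5.6390e-19 J
kappa = sqrt(2 * m * (V0-E)) / h_bar
= sqrt(2 * 9.109e-31 * 5.6390e-19) / 1.055e-34
= 9.6073e+09 /m
2*kappa*L = 2 * 9.6073e+09 * 0.2e-9
= 3.8429
T = exp(-3.8429) = 2.143110e-02

2.143110e-02


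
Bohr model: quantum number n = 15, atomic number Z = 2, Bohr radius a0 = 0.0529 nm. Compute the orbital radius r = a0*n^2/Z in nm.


r = a0 * n^2 / Z
= 0.0529 * 15^2 / 2
= 0.0529 * 225 / 2
= 5.9512 nm

5.9512


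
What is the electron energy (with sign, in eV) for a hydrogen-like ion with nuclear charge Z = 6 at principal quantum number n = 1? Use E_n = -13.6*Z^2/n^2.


E_n = -13.6 * Z^2 / n^2
= -13.6 * 6^2 / 1^2
= -13.6 * 36 / 1
= -489.6 eV

-489.6


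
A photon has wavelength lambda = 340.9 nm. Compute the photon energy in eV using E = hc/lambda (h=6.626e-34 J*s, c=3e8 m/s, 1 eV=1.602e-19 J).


E = hc / lambda
= (6.626e-34)(3e8) / (340.9e-9)
= 1.9878e-25 / 3.4090e-07
= 5.8310e-19 J
Converting to eV: 5.8310e-19 / 1.602e-19
= 3.6398 eV

3.6398


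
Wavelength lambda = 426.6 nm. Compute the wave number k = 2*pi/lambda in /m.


k = 2 * pi / lambda
= 6.2832 / (426.6e-9)
= 6.2832 / 4.2660e-07
= 1.4729e+07 /m

1.4729e+07


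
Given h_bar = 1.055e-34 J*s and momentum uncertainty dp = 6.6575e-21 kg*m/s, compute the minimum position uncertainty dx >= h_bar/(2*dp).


dx = h_bar / (2 * dp)
= 1.055e-34 / (2 * 6.6575e-21)
= 1.055e-34 / 1.3315e-20
= 7.9234e-15 m

7.9234e-15


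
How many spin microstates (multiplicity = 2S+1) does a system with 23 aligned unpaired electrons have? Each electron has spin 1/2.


Total spin S = N * (1/2) = 23 * 0.5 = 11.5
Spin multiplicity = 2S + 1
= 2 * 11.5 + 1
= 24

24


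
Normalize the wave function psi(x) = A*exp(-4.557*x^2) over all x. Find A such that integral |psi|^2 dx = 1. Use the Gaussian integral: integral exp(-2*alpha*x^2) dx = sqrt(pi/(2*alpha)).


integral |psi|^2 dx = A^2 * sqrt(pi/(2*alpha)) = 1
A^2 = sqrt(2*alpha/pi)
= sqrt(2 * 4.557 / pi)
= 1.703255
A = sqrt(1.703255)
= 1.3051

1.3051


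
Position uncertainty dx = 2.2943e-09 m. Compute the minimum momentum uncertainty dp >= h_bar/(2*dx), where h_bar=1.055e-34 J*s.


dp = h_bar / (2 * dx)
= 1.055e-34 / (2 * 2.2943e-09)
= 1.055e-34 / 4.5886e-09
= 2.2992e-26 kg*m/s

2.2992e-26


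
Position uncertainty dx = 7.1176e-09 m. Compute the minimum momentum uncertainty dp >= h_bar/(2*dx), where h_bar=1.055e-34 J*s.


dp = h_bar / (2 * dx)
= 1.055e-34 / (2 * 7.1176e-09)
= 1.055e-34 / 1.4235e-08
= 7.4112e-27 kg*m/s

7.4112e-27


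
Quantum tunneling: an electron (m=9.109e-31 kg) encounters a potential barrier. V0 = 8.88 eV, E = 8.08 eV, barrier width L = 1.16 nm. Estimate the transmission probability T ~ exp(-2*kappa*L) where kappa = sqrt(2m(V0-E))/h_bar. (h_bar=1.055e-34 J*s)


V0 - E = 0.8 eV = 1.2816e-19 J
kappa = sqrt(2 * m * (V0-E)) / h_bar
= sqrt(2 * 9.109e-31 * 1.2816e-19) / 1.055e-34
= 4.5801e+09 /m
2*kappa*L = 2 * 4.5801e+09 * 1.16e-9
= 10.6258
T = exp(-10.6258) = 2.428111e-05

2.428111e-05


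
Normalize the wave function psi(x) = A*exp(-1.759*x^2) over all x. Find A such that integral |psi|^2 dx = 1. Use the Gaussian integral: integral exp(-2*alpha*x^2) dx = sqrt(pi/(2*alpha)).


integral |psi|^2 dx = A^2 * sqrt(pi/(2*alpha)) = 1
A^2 = sqrt(2*alpha/pi)
= sqrt(2 * 1.759 / pi)
= 1.058213
A = sqrt(1.058213)
= 1.0287

1.0287


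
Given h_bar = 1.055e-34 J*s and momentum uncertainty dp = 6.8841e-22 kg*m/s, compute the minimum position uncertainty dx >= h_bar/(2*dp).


dx = h_bar / (2 * dp)
= 1.055e-34 / (2 * 6.8841e-22)
= 1.055e-34 / 1.3768e-21
= 7.6626e-14 m

7.6626e-14


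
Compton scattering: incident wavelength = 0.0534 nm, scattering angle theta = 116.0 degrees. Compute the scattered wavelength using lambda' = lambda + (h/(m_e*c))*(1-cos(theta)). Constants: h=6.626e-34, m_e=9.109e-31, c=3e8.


Compton wavelength: h/(m_e*c) = 2.4247e-12 m
d_lambda = 2.4247e-12 * (1 - cos(116.0 deg))
= 2.4247e-12 * 1.438371
= 3.4876e-12 m = 0.003488 nm
lambda' = 0.0534 + 0.003488
= 0.056888 nm

0.056888


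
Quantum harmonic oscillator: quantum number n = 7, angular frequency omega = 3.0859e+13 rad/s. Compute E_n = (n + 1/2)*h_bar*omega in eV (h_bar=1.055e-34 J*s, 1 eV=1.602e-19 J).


E = (n + 1/2) * h_bar * omega
= (7 + 0.5) * 1.055e-34 * 3.0859e+13
= 7.5 * 3.2556e-21
= 2.4417e-20 J
= 0.1524 eV

0.1524


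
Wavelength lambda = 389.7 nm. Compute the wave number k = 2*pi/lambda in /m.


k = 2 * pi / lambda
= 6.2832 / (389.7e-9)
= 6.2832 / 3.8970e-07
= 1.6123e+07 /m

1.6123e+07


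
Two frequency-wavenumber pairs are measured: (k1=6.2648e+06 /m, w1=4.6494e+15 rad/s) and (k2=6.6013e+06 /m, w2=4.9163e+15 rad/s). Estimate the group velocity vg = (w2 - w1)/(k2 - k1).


vg = (w2 - w1) / (k2 - k1)
= (4.9163e+15 - 4.6494e+15) / (6.6013e+06 - 6.2648e+06)
= 2.6690e+14 / 3.3650e+05
= 7.9316e+08 m/s

7.9316e+08


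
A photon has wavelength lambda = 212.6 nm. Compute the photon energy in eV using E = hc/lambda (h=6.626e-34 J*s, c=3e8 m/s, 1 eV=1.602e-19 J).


E = hc / lambda
= (6.626e-34)(3e8) / (212.6e-9)
= 1.9878e-25 / 2.1260e-07
= 9.3500e-19 J
Converting to eV: 9.3500e-19 / 1.602e-19
= 5.8364 eV

5.8364


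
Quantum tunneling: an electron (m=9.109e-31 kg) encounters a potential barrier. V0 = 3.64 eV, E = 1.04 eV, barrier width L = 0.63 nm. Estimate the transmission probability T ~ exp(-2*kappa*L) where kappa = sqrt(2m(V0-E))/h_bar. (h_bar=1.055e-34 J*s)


V0 - E = 2.6 eV = 4.1652e-19 J
kappa = sqrt(2 * m * (V0-E)) / h_bar
= sqrt(2 * 9.109e-31 * 4.1652e-19) / 1.055e-34
= 8.2569e+09 /m
2*kappa*L = 2 * 8.2569e+09 * 0.63e-9
= 10.4037
T = exp(-10.4037) = 3.032115e-05

3.032115e-05


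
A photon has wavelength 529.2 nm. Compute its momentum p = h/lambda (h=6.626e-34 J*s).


p = h / lambda
= 6.626e-34 / (529.2e-9)
= 6.626e-34 / 5.2920e-07
= 1.2521e-27 kg*m/s

1.2521e-27


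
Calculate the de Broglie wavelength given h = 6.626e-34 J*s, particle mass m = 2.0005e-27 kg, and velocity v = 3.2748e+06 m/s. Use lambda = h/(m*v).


lambda = h / (m * v)
= 6.626e-34 / (2.0005e-27 * 3.2748e+06)
= 6.626e-34 / 6.5512e-21
= 1.0114e-13 m

1.0114e-13


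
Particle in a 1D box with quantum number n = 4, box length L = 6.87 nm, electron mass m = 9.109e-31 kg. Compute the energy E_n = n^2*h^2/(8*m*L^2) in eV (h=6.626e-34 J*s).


E = n^2 * h^2 / (8 * m * L^2)
= 4^2 * (6.626e-34)^2 / (8 * 9.109e-31 * (6.87e-9)^2)
= 16 * 4.3904e-67 / (8 * 9.109e-31 * 4.7197e-17)
= 2.0424e-20 J
= 0.1275 eV

0.1275


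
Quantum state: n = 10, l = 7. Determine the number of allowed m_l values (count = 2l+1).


m_l ranges from -l to +l in integer steps
So m_l goes from -7 to +7
Count = 2l + 1 = 2*7 + 1
= 15

15


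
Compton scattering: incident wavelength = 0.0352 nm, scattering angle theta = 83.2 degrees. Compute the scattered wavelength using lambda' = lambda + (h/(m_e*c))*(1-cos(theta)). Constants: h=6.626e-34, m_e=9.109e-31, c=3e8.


Compton wavelength: h/(m_e*c) = 2.4247e-12 m
d_lambda = 2.4247e-12 * (1 - cos(83.2 deg))
= 2.4247e-12 * 0.881596
= 2.1376e-12 m = 0.002138 nm
lambda' = 0.0352 + 0.002138
= 0.037338 nm

0.037338


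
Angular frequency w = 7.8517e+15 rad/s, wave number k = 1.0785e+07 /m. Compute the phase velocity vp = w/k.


vp = w / k
= 7.8517e+15 / 1.0785e+07
= 7.2802e+08 m/s

7.2802e+08


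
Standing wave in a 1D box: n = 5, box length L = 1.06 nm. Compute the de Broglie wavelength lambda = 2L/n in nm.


lambda = 2L / n
= 2 * 1.06 / 5
= 2.12 / 5
= 0.424 nm

0.424


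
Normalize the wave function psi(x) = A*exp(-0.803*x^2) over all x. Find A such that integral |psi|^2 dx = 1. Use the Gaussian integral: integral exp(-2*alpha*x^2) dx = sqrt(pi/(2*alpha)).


integral |psi|^2 dx = A^2 * sqrt(pi/(2*alpha)) = 1
A^2 = sqrt(2*alpha/pi)
= sqrt(2 * 0.803 / pi)
= 0.714986
A = sqrt(0.714986)
= 0.8456

0.8456


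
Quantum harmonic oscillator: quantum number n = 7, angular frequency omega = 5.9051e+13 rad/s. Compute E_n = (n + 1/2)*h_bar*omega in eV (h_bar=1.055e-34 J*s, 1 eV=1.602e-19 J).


E = (n + 1/2) * h_bar * omega
= (7 + 0.5) * 1.055e-34 * 5.9051e+13
= 7.5 * 6.2299e-21
= 4.6724e-20 J
= 0.2917 eV

0.2917


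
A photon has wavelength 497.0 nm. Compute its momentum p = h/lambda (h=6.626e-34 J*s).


p = h / lambda
= 6.626e-34 / (497.0e-9)
= 6.626e-34 / 4.9700e-07
= 1.3332e-27 kg*m/s

1.3332e-27


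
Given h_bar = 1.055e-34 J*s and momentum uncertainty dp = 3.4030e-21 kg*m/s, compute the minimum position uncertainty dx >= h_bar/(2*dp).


dx = h_bar / (2 * dp)
= 1.055e-34 / (2 * 3.4030e-21)
= 1.055e-34 / 6.8060e-21
= 1.5501e-14 m

1.5501e-14


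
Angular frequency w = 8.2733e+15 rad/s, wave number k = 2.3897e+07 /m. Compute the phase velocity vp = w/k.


vp = w / k
= 8.2733e+15 / 2.3897e+07
= 3.4621e+08 m/s

3.4621e+08


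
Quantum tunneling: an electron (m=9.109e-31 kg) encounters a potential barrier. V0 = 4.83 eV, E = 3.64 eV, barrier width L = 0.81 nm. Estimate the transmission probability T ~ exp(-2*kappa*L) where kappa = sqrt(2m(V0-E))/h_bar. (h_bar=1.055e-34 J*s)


V0 - E = 1.19 eV = 1.9064e-19 J
kappa = sqrt(2 * m * (V0-E)) / h_bar
= sqrt(2 * 9.109e-31 * 1.9064e-19) / 1.055e-34
= 5.5860e+09 /m
2*kappa*L = 2 * 5.5860e+09 * 0.81e-9
= 9.0494
T = exp(-9.0494) = 1.174667e-04

1.174667e-04


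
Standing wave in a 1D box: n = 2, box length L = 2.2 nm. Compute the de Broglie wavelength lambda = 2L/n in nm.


lambda = 2L / n
= 2 * 2.2 / 2
= 4.4 / 2
= 2.2 nm

2.2


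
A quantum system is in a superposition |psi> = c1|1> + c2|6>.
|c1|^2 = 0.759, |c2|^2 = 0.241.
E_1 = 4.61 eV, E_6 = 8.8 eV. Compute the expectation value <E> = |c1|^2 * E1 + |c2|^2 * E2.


<E> = |c1|^2 * E1 + |c2|^2 * E2
= 0.759 * 4.61 + 0.241 * 8.8
= 3.499 + 2.1208
= 5.6198 eV

5.6198


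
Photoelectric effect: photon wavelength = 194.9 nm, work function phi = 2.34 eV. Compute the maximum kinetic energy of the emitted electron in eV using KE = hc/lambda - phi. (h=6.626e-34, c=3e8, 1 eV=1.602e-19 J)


E_photon = hc / lambda
= (6.626e-34)(3e8) / (194.9e-9)
= 1.0199e-18 J
= 6.3665 eV
KE = E_photon - phi
= 6.3665 - 2.34
= 4.0265 eV

4.0265


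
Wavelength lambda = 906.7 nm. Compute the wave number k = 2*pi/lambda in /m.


k = 2 * pi / lambda
= 6.2832 / (906.7e-9)
= 6.2832 / 9.0670e-07
= 6.9297e+06 /m

6.9297e+06


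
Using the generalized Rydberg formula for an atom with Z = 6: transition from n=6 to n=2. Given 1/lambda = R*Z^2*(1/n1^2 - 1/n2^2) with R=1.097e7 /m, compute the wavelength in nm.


1/lambda = R * Z^2 * (1/n1^2 - 1/n2^2)
= 1.097e7 * 6^2 * (1/2^2 - 1/6^2)
= 1.097e7 * 36 * (0.25 - 0.027778)
= 8.7760e+07 /m
lambda = 1 / 8.7760e+07
= 11.3947 nm

11.3947


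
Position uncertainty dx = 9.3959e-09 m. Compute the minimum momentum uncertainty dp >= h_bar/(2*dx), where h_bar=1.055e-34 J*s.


dp = h_bar / (2 * dx)
= 1.055e-34 / (2 * 9.3959e-09)
= 1.055e-34 / 1.8792e-08
= 5.6142e-27 kg*m/s

5.6142e-27


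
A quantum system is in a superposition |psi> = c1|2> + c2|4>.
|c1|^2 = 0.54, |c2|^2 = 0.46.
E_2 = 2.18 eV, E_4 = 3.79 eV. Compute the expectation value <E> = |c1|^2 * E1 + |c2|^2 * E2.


<E> = |c1|^2 * E1 + |c2|^2 * E2
= 0.54 * 2.18 + 0.46 * 3.79
= 1.1772 + 1.7434
= 2.9206 eV

2.9206


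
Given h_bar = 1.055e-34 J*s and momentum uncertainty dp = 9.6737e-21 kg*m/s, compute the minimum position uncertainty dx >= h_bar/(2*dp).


dx = h_bar / (2 * dp)
= 1.055e-34 / (2 * 9.6737e-21)
= 1.055e-34 / 1.9347e-20
= 5.4529e-15 m

5.4529e-15


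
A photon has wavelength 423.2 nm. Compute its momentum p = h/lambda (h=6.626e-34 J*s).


p = h / lambda
= 6.626e-34 / (423.2e-9)
= 6.626e-34 / 4.2320e-07
= 1.5657e-27 kg*m/s

1.5657e-27


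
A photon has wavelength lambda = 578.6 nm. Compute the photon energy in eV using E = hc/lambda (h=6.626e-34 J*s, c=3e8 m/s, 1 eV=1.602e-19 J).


E = hc / lambda
= (6.626e-34)(3e8) / (578.6e-9)
= 1.9878e-25 / 5.7860e-07
= 3.4355e-19 J
Converting to eV: 3.4355e-19 / 1.602e-19
= 2.1445 eV

2.1445


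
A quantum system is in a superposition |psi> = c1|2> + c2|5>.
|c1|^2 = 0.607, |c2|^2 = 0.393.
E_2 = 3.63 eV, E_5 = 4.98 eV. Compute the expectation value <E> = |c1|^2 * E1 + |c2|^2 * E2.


<E> = |c1|^2 * E1 + |c2|^2 * E2
= 0.607 * 3.63 + 0.393 * 4.98
= 2.2034 + 1.9571
= 4.1606 eV

4.1606


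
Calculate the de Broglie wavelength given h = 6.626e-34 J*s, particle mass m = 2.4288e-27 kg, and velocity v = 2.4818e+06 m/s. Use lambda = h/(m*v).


lambda = h / (m * v)
= 6.626e-34 / (2.4288e-27 * 2.4818e+06)
= 6.626e-34 / 6.0278e-21
= 1.0992e-13 m

1.0992e-13


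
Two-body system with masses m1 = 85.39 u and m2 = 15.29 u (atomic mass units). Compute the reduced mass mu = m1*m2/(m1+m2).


mu = m1 * m2 / (m1 + m2)
= 85.39 * 15.29 / (85.39 + 15.29)
= 1305.6131 / 100.68
= 12.9679 u

12.9679


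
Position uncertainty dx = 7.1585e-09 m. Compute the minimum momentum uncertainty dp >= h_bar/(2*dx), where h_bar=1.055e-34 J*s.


dp = h_bar / (2 * dx)
= 1.055e-34 / (2 * 7.1585e-09)
= 1.055e-34 / 1.4317e-08
= 7.3689e-27 kg*m/s

7.3689e-27


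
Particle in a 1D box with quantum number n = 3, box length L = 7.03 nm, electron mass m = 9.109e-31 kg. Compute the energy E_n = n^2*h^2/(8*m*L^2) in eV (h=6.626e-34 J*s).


E = n^2 * h^2 / (8 * m * L^2)
= 3^2 * (6.626e-34)^2 / (8 * 9.109e-31 * (7.03e-9)^2)
= 9 * 4.3904e-67 / (8 * 9.109e-31 * 4.9421e-17)
= 1.0972e-20 J
= 0.0685 eV

0.0685


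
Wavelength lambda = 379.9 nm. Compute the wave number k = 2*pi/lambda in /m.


k = 2 * pi / lambda
= 6.2832 / (379.9e-9)
= 6.2832 / 3.7990e-07
= 1.6539e+07 /m

1.6539e+07


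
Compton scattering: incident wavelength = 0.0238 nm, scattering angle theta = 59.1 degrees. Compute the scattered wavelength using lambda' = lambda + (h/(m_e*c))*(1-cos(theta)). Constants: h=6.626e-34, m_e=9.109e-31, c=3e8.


Compton wavelength: h/(m_e*c) = 2.4247e-12 m
d_lambda = 2.4247e-12 * (1 - cos(59.1 deg))
= 2.4247e-12 * 0.486459
= 1.1795e-12 m = 0.00118 nm
lambda' = 0.0238 + 0.00118
= 0.02498 nm

0.02498


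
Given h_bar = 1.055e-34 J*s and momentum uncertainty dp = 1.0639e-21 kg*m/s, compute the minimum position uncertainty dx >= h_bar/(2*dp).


dx = h_bar / (2 * dp)
= 1.055e-34 / (2 * 1.0639e-21)
= 1.055e-34 / 2.1278e-21
= 4.9582e-14 m

4.9582e-14


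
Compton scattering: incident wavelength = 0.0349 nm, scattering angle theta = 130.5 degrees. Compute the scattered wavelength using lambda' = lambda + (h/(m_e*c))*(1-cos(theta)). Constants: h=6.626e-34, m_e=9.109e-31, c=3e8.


Compton wavelength: h/(m_e*c) = 2.4247e-12 m
d_lambda = 2.4247e-12 * (1 - cos(130.5 deg))
= 2.4247e-12 * 1.649448
= 3.9994e-12 m = 0.003999 nm
lambda' = 0.0349 + 0.003999
= 0.038899 nm

0.038899


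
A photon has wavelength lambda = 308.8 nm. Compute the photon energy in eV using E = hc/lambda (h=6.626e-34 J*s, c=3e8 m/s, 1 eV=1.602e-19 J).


E = hc / lambda
= (6.626e-34)(3e8) / (308.8e-9)
= 1.9878e-25 / 3.0880e-07
= 6.4372e-19 J
Converting to eV: 6.4372e-19 / 1.602e-19
= 4.0182 eV

4.0182


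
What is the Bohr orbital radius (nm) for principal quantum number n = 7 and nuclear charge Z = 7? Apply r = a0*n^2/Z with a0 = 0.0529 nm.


r = a0 * n^2 / Z
= 0.0529 * 7^2 / 7
= 0.0529 * 49 / 7
= 0.3703 nm

0.3703


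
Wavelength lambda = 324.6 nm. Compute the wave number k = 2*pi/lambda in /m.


k = 2 * pi / lambda
= 6.2832 / (324.6e-9)
= 6.2832 / 3.2460e-07
= 1.9357e+07 /m

1.9357e+07


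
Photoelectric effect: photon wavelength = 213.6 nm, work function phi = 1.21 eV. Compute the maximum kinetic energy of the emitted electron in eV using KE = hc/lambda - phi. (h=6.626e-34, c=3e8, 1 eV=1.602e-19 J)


E_photon = hc / lambda
= (6.626e-34)(3e8) / (213.6e-9)
= 9.3062e-19 J
= 5.8091 eV
KE = E_photon - phi
= 5.8091 - 1.21
= 4.5991 eV

4.5991


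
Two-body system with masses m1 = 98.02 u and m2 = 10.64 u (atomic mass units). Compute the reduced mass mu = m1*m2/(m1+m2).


mu = m1 * m2 / (m1 + m2)
= 98.02 * 10.64 / (98.02 + 10.64)
= 1042.9328 / 108.66
= 9.5981 u

9.5981


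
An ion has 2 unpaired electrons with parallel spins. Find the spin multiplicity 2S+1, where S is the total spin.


Total spin S = N * (1/2) = 2 * 0.5 = 1.0
Spin multiplicity = 2S + 1
= 2 * 1.0 + 1
= 3

3


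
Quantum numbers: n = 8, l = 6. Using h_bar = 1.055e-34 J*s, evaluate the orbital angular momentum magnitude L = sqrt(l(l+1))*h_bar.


L = sqrt(l*(l+1)) * h_bar
= sqrt(6 * 7) * 1.055e-34
= sqrt(42) * 1.055e-34
= 6.4807 * 1.055e-34
= 6.8372e-34 J*s

6.8372e-34


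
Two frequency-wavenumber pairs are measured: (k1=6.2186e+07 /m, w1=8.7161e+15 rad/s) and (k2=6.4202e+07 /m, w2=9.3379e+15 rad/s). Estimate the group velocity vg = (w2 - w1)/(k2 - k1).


vg = (w2 - w1) / (k2 - k1)
= (9.3379e+15 - 8.7161e+15) / (6.4202e+07 - 6.2186e+07)
= 6.2180e+14 / 2.0160e+06
= 3.0843e+08 m/s

3.0843e+08


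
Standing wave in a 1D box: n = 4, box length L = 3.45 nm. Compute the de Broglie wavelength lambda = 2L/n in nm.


lambda = 2L / n
= 2 * 3.45 / 4
= 6.9 / 4
= 1.725 nm

1.725


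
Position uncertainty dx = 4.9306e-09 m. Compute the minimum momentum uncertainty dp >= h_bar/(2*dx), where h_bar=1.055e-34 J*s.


dp = h_bar / (2 * dx)
= 1.055e-34 / (2 * 4.9306e-09)
= 1.055e-34 / 9.8612e-09
= 1.0698e-26 kg*m/s

1.0698e-26


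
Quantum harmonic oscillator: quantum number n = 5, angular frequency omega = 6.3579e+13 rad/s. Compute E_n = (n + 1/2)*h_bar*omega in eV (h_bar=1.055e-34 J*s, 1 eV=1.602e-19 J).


E = (n + 1/2) * h_bar * omega
= (5 + 0.5) * 1.055e-34 * 6.3579e+13
= 5.5 * 6.7076e-21
= 3.6892e-20 J
= 0.2303 eV

0.2303


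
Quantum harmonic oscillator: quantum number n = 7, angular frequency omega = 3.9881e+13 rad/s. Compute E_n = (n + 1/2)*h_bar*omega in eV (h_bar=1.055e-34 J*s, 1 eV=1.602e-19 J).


E = (n + 1/2) * h_bar * omega
= (7 + 0.5) * 1.055e-34 * 3.9881e+13
= 7.5 * 4.2074e-21
= 3.1556e-20 J
= 0.197 eV

0.197


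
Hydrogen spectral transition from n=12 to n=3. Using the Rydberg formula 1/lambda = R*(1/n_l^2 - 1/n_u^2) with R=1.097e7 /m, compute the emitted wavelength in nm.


1/lambda = R * (1/n_l^2 - 1/n_u^2)
= 1.097e7 * (1/3^2 - 1/12^2)
= 1.097e7 * (0.111111 - 0.006944)
= 1.097e7 * 0.104167
= 1.1427e+06 /m
lambda = 1 / 1.1427e+06 = 875.1139 nm

875.1139


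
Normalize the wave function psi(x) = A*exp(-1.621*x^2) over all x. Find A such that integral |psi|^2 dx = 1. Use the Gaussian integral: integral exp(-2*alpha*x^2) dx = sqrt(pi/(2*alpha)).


integral |psi|^2 dx = A^2 * sqrt(pi/(2*alpha)) = 1
A^2 = sqrt(2*alpha/pi)
= sqrt(2 * 1.621 / pi)
= 1.015855
A = sqrt(1.015855)
= 1.0079

1.0079


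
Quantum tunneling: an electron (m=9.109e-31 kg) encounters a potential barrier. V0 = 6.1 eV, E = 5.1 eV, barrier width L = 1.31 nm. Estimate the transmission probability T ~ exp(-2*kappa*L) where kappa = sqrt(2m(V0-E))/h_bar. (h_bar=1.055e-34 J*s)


V0 - E = 1.0 eV = 1.6020e-19 J
kappa = sqrt(2 * m * (V0-E)) / h_bar
= sqrt(2 * 9.109e-31 * 1.6020e-19) / 1.055e-34
= 5.1207e+09 /m
2*kappa*L = 2 * 5.1207e+09 * 1.31e-9
= 13.4162
T = exp(-13.4162) = 1.490754e-06

1.490754e-06


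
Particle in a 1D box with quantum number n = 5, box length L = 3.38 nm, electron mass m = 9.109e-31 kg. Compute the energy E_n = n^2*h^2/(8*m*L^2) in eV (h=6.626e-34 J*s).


E = n^2 * h^2 / (8 * m * L^2)
= 5^2 * (6.626e-34)^2 / (8 * 9.109e-31 * (3.38e-9)^2)
= 25 * 4.3904e-67 / (8 * 9.109e-31 * 1.1424e-17)
= 1.3184e-19 J
= 0.823 eV

0.823


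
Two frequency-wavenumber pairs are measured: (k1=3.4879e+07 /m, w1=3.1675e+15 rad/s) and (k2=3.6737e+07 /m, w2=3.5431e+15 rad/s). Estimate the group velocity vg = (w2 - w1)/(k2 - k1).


vg = (w2 - w1) / (k2 - k1)
= (3.5431e+15 - 3.1675e+15) / (3.6737e+07 - 3.4879e+07)
= 3.7560e+14 / 1.8580e+06
= 2.0215e+08 m/s

2.0215e+08


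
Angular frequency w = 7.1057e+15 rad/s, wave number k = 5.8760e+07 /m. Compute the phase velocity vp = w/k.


vp = w / k
= 7.1057e+15 / 5.8760e+07
= 1.2093e+08 m/s

1.2093e+08


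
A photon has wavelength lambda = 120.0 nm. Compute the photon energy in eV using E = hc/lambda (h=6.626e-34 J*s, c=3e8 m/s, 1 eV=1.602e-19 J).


E = hc / lambda
= (6.626e-34)(3e8) / (120.0e-9)
= 1.9878e-25 / 1.2000e-07
= 1.6565e-18 J
Converting to eV: 1.6565e-18 / 1.602e-19
= 10.3402 eV

10.3402


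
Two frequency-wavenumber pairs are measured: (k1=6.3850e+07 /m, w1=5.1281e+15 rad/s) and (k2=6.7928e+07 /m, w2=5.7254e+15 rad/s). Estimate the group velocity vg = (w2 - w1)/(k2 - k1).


vg = (w2 - w1) / (k2 - k1)
= (5.7254e+15 - 5.1281e+15) / (6.7928e+07 - 6.3850e+07)
= 5.9730e+14 / 4.0780e+06
= 1.4647e+08 m/s

1.4647e+08


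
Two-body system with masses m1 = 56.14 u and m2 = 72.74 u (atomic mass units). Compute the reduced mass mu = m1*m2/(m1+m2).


mu = m1 * m2 / (m1 + m2)
= 56.14 * 72.74 / (56.14 + 72.74)
= 4083.6236 / 128.88
= 31.6855 u

31.6855


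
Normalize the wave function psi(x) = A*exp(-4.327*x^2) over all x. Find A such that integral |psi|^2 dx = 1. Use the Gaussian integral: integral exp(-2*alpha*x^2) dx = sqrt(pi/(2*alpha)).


integral |psi|^2 dx = A^2 * sqrt(pi/(2*alpha)) = 1
A^2 = sqrt(2*alpha/pi)
= sqrt(2 * 4.327 / pi)
= 1.659715
A = sqrt(1.659715)
= 1.2883

1.2883


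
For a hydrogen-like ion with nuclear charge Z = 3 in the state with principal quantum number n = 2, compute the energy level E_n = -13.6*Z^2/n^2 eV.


E_n = -13.6 * Z^2 / n^2
= -13.6 * 3^2 / 2^2
= -13.6 * 9 / 4
= -30.6 eV

-30.6


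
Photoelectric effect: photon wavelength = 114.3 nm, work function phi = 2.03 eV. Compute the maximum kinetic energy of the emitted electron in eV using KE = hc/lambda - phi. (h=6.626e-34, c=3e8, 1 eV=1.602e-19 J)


E_photon = hc / lambda
= (6.626e-34)(3e8) / (114.3e-9)
= 1.7391e-18 J
= 10.8559 eV
KE = E_photon - phi
= 10.8559 - 2.03
= 8.8259 eV

8.8259


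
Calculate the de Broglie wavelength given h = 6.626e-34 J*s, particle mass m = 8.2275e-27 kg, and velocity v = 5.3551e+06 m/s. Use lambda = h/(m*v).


lambda = h / (m * v)
= 6.626e-34 / (8.2275e-27 * 5.3551e+06)
= 6.626e-34 / 4.4059e-20
= 1.5039e-14 m

1.5039e-14


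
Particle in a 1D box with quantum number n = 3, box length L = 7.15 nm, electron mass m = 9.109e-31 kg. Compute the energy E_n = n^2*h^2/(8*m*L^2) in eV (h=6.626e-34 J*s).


E = n^2 * h^2 / (8 * m * L^2)
= 3^2 * (6.626e-34)^2 / (8 * 9.109e-31 * (7.15e-9)^2)
= 9 * 4.3904e-67 / (8 * 9.109e-31 * 5.1123e-17)
= 1.0607e-20 J
= 0.0662 eV

0.0662


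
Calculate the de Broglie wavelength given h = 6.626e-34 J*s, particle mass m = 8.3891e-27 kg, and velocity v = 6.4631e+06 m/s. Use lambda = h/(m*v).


lambda = h / (m * v)
= 6.626e-34 / (8.3891e-27 * 6.4631e+06)
= 6.626e-34 / 5.4220e-20
= 1.2221e-14 m

1.2221e-14


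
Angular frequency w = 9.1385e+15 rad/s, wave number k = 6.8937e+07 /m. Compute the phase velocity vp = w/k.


vp = w / k
= 9.1385e+15 / 6.8937e+07
= 1.3256e+08 m/s

1.3256e+08


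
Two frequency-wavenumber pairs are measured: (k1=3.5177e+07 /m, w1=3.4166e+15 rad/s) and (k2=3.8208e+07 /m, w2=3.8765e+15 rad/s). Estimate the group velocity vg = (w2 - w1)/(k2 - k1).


vg = (w2 - w1) / (k2 - k1)
= (3.8765e+15 - 3.4166e+15) / (3.8208e+07 - 3.5177e+07)
= 4.5990e+14 / 3.0310e+06
= 1.5173e+08 m/s

1.5173e+08


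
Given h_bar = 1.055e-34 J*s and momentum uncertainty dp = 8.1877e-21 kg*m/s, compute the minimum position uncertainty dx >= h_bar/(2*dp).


dx = h_bar / (2 * dp)
= 1.055e-34 / (2 * 8.1877e-21)
= 1.055e-34 / 1.6375e-20
= 6.4426e-15 m

6.4426e-15


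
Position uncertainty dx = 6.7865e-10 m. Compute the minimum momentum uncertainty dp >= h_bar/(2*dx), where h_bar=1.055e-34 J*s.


dp = h_bar / (2 * dx)
= 1.055e-34 / (2 * 6.7865e-10)
= 1.055e-34 / 1.3573e-09
= 7.7728e-26 kg*m/s

7.7728e-26


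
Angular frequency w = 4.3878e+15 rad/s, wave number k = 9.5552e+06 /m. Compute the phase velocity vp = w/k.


vp = w / k
= 4.3878e+15 / 9.5552e+06
= 4.5921e+08 m/s

4.5921e+08


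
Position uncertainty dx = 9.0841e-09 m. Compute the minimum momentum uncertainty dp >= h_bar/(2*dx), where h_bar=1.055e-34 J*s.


dp = h_bar / (2 * dx)
= 1.055e-34 / (2 * 9.0841e-09)
= 1.055e-34 / 1.8168e-08
= 5.8068e-27 kg*m/s

5.8068e-27


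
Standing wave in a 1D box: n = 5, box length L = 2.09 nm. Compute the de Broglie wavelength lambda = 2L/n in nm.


lambda = 2L / n
= 2 * 2.09 / 5
= 4.18 / 5
= 0.836 nm

0.836


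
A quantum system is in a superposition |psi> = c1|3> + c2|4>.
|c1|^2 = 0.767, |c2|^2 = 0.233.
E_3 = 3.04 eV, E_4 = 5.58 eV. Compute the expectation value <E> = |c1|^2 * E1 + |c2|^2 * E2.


<E> = |c1|^2 * E1 + |c2|^2 * E2
= 0.767 * 3.04 + 0.233 * 5.58
= 2.3317 + 1.3001
= 3.6318 eV

3.6318


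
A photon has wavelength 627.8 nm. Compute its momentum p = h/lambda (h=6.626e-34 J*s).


p = h / lambda
= 6.626e-34 / (627.8e-9)
= 6.626e-34 / 6.2780e-07
= 1.0554e-27 kg*m/s

1.0554e-27


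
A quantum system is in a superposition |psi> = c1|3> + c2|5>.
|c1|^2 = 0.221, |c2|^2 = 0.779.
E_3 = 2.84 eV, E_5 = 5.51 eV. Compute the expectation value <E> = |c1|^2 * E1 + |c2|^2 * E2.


<E> = |c1|^2 * E1 + |c2|^2 * E2
= 0.221 * 2.84 + 0.779 * 5.51
= 0.6276 + 4.2923
= 4.9199 eV

4.9199


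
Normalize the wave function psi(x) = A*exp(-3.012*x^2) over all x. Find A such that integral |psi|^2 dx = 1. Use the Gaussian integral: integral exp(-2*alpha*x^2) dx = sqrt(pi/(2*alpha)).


integral |psi|^2 dx = A^2 * sqrt(pi/(2*alpha)) = 1
A^2 = sqrt(2*alpha/pi)
= sqrt(2 * 3.012 / pi)
= 1.384738
A = sqrt(1.384738)
= 1.1767

1.1767


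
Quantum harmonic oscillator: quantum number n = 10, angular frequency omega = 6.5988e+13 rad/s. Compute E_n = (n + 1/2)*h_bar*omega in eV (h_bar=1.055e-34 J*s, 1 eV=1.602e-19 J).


E = (n + 1/2) * h_bar * omega
= (10 + 0.5) * 1.055e-34 * 6.5988e+13
= 10.5 * 6.9617e-21
= 7.3098e-20 J
= 0.4563 eV

0.4563


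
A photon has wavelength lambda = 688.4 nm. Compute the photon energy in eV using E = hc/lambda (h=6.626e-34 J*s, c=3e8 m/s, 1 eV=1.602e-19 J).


E = hc / lambda
= (6.626e-34)(3e8) / (688.4e-9)
= 1.9878e-25 / 6.8840e-07
= 2.8876e-19 J
Converting to eV: 2.8876e-19 / 1.602e-19
= 1.8025 eV

1.8025


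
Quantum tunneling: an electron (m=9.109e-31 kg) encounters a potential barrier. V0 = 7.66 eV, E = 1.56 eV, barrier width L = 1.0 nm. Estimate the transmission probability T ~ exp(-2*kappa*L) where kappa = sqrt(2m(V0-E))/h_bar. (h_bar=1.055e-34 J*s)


V0 - E = 6.1 eV = 9.7722e-19 J
kappa = sqrt(2 * m * (V0-E)) / h_bar
= sqrt(2 * 9.109e-31 * 9.7722e-19) / 1.055e-34
= 1.2647e+10 /m
2*kappa*L = 2 * 1.2647e+10 * 1.0e-9
= 25.2944
T = exp(-25.2944) = 1.034641e-11

1.034641e-11


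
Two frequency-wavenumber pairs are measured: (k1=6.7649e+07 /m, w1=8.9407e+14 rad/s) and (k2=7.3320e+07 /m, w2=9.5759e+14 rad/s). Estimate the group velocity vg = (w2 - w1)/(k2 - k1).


vg = (w2 - w1) / (k2 - k1)
= (9.5759e+14 - 8.9407e+14) / (7.3320e+07 - 6.7649e+07)
= 6.3520e+13 / 5.6710e+06
= 1.1201e+07 m/s

1.1201e+07


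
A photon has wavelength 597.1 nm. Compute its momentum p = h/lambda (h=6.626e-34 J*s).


p = h / lambda
= 6.626e-34 / (597.1e-9)
= 6.626e-34 / 5.9710e-07
= 1.1097e-27 kg*m/s

1.1097e-27


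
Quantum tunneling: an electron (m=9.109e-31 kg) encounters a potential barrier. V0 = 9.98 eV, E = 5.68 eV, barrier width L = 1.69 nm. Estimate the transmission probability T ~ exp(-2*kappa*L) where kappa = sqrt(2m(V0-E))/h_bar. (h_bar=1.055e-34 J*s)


V0 - E = 4.3 eV = 6.8886e-19 J
kappa = sqrt(2 * m * (V0-E)) / h_bar
= sqrt(2 * 9.109e-31 * 6.8886e-19) / 1.055e-34
= 1.0619e+10 /m
2*kappa*L = 2 * 1.0619e+10 * 1.69e-9
= 35.8905
T = exp(-35.8905) = 2.587817e-16

2.587817e-16


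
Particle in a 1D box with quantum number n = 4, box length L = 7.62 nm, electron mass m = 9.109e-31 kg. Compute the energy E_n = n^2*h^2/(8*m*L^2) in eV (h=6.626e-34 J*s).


E = n^2 * h^2 / (8 * m * L^2)
= 4^2 * (6.626e-34)^2 / (8 * 9.109e-31 * (7.62e-9)^2)
= 16 * 4.3904e-67 / (8 * 9.109e-31 * 5.8064e-17)
= 1.6602e-20 J
= 0.1036 eV

0.1036


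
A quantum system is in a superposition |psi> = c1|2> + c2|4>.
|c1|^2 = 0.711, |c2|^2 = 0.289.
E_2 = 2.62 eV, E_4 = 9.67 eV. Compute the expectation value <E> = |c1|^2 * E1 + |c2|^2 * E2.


<E> = |c1|^2 * E1 + |c2|^2 * E2
= 0.711 * 2.62 + 0.289 * 9.67
= 1.8628 + 2.7946
= 4.6574 eV

4.6574


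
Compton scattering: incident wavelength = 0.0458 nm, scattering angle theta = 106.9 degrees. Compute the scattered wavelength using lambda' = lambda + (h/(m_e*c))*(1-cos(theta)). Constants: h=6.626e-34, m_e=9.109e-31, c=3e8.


Compton wavelength: h/(m_e*c) = 2.4247e-12 m
d_lambda = 2.4247e-12 * (1 - cos(106.9 deg))
= 2.4247e-12 * 1.290702
= 3.1296e-12 m = 0.00313 nm
lambda' = 0.0458 + 0.00313
= 0.04893 nm

0.04893


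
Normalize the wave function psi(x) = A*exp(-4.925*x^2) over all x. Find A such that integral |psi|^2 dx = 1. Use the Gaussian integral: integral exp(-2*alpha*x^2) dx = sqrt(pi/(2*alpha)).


integral |psi|^2 dx = A^2 * sqrt(pi/(2*alpha)) = 1
A^2 = sqrt(2*alpha/pi)
= sqrt(2 * 4.925 / pi)
= 1.770693
A = sqrt(1.770693)
= 1.3307

1.3307


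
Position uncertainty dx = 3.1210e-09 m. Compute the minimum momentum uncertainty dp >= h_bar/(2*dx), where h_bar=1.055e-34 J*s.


dp = h_bar / (2 * dx)
= 1.055e-34 / (2 * 3.1210e-09)
= 1.055e-34 / 6.2420e-09
= 1.6902e-26 kg*m/s

1.6902e-26


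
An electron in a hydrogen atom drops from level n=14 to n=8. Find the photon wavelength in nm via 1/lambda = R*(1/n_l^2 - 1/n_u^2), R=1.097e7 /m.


1/lambda = R * (1/n_l^2 - 1/n_u^2)
= 1.097e7 * (1/8^2 - 1/14^2)
= 1.097e7 * (0.015625 - 0.005102)
= 1.097e7 * 0.010523
= 1.1544e+05 /m
lambda = 1 / 1.1544e+05 = 8662.7441 nm

8662.7441


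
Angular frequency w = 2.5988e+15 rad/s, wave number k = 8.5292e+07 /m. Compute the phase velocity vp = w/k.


vp = w / k
= 2.5988e+15 / 8.5292e+07
= 3.0469e+07 m/s

3.0469e+07


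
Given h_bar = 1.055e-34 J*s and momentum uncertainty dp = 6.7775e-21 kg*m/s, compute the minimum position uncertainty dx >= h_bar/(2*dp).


dx = h_bar / (2 * dp)
= 1.055e-34 / (2 * 6.7775e-21)
= 1.055e-34 / 1.3555e-20
= 7.7831e-15 m

7.7831e-15


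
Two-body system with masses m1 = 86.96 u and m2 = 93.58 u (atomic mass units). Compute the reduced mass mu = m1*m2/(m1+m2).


mu = m1 * m2 / (m1 + m2)
= 86.96 * 93.58 / (86.96 + 93.58)
= 8137.7168 / 180.54
= 45.0743 u

45.0743


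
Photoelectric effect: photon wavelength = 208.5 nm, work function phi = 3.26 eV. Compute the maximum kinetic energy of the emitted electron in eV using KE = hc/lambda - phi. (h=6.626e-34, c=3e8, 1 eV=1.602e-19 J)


E_photon = hc / lambda
= (6.626e-34)(3e8) / (208.5e-9)
= 9.5338e-19 J
= 5.9512 eV
KE = E_photon - phi
= 5.9512 - 3.26
= 2.6912 eV

2.6912


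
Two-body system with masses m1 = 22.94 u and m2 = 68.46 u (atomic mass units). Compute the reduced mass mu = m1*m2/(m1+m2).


mu = m1 * m2 / (m1 + m2)
= 22.94 * 68.46 / (22.94 + 68.46)
= 1570.4724 / 91.4
= 17.1824 u

17.1824


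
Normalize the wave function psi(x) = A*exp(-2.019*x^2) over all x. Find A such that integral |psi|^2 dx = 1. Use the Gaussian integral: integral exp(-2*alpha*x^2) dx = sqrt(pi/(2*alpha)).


integral |psi|^2 dx = A^2 * sqrt(pi/(2*alpha)) = 1
A^2 = sqrt(2*alpha/pi)
= sqrt(2 * 2.019 / pi)
= 1.133726
A = sqrt(1.133726)
= 1.0648

1.0648


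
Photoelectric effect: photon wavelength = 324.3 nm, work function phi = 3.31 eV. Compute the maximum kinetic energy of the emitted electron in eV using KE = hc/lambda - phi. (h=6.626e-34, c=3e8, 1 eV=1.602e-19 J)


E_photon = hc / lambda
= (6.626e-34)(3e8) / (324.3e-9)
= 6.1295e-19 J
= 3.8262 eV
KE = E_photon - phi
= 3.8262 - 3.31
= 0.5162 eV

0.5162


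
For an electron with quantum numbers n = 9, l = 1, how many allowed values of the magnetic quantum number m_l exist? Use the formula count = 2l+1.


m_l ranges from -l to +l in integer steps
So m_l goes from -1 to +1
Count = 2l + 1 = 2*1 + 1
= 3

3


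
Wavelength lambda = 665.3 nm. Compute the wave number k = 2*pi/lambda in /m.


k = 2 * pi / lambda
= 6.2832 / (665.3e-9)
= 6.2832 / 6.6530e-07
= 9.4441e+06 /m

9.4441e+06


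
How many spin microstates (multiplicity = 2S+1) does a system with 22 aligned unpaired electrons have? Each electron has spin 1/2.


Total spin S = N * (1/2) = 22 * 0.5 = 11.0
Spin multiplicity = 2S + 1
= 2 * 11.0 + 1
= 23

23


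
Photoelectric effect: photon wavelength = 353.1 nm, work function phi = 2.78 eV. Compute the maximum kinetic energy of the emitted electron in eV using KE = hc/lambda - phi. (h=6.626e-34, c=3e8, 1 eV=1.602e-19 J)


E_photon = hc / lambda
= (6.626e-34)(3e8) / (353.1e-9)
= 5.6296e-19 J
= 3.5141 eV
KE = E_photon - phi
= 3.5141 - 2.78
= 0.7341 eV

0.7341


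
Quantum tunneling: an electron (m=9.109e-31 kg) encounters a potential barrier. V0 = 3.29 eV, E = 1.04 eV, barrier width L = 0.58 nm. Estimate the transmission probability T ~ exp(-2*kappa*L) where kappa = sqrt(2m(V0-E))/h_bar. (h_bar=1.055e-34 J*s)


V0 - E = 2.25 eV = 3.6045e-19 J
kappa = sqrt(2 * m * (V0-E)) / h_bar
= sqrt(2 * 9.109e-31 * 3.6045e-19) / 1.055e-34
= 7.6810e+09 /m
2*kappa*L = 2 * 7.6810e+09 * 0.58e-9
= 8.91
T = exp(-8.91) = 1.350299e-04

1.350299e-04


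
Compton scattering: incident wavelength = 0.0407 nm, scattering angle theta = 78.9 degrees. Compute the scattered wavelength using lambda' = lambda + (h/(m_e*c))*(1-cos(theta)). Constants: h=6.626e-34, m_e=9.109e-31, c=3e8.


Compton wavelength: h/(m_e*c) = 2.4247e-12 m
d_lambda = 2.4247e-12 * (1 - cos(78.9 deg))
= 2.4247e-12 * 0.807478
= 1.9579e-12 m = 0.001958 nm
lambda' = 0.0407 + 0.001958
= 0.042658 nm

0.042658


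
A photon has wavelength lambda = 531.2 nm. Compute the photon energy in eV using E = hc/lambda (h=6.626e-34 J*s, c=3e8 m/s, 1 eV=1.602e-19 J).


E = hc / lambda
= (6.626e-34)(3e8) / (531.2e-9)
= 1.9878e-25 / 5.3120e-07
= 3.7421e-19 J
Converting to eV: 3.7421e-19 / 1.602e-19
= 2.3359 eV

2.3359


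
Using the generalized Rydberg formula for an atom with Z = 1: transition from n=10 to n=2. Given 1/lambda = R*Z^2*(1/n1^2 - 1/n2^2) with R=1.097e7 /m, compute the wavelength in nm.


1/lambda = R * Z^2 * (1/n1^2 - 1/n2^2)
= 1.097e7 * 1^2 * (1/2^2 - 1/10^2)
= 1.097e7 * 1 * (0.25 - 0.01)
= 2.6328e+06 /m
lambda = 1 / 2.6328e+06
= 379.8238 nm

379.8238


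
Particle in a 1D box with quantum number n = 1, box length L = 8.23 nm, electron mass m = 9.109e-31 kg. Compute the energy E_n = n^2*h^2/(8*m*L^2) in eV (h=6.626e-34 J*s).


E = n^2 * h^2 / (8 * m * L^2)
= 1^2 * (6.626e-34)^2 / (8 * 9.109e-31 * (8.23e-9)^2)
= 1 * 4.3904e-67 / (8 * 9.109e-31 * 6.7733e-17)
= 8.8949e-22 J
= 0.0056 eV

0.0056


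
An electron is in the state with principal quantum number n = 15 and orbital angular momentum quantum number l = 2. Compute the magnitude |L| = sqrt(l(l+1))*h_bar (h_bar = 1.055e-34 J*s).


L = sqrt(l*(l+1)) * h_bar
= sqrt(2 * 3) * 1.055e-34
= sqrt(6) * 1.055e-34
= 2.4495 * 1.055e-34
= 2.5842e-34 J*s

2.5842e-34


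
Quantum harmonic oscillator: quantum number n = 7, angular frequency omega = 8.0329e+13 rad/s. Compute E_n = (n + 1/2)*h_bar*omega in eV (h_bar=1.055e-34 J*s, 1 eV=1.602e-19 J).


E = (n + 1/2) * h_bar * omega
= (7 + 0.5) * 1.055e-34 * 8.0329e+13
= 7.5 * 8.4747e-21
= 6.3560e-20 J
= 0.3968 eV

0.3968


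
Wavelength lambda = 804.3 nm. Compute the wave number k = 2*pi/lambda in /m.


k = 2 * pi / lambda
= 6.2832 / (804.3e-9)
= 6.2832 / 8.0430e-07
= 7.8120e+06 /m

7.8120e+06


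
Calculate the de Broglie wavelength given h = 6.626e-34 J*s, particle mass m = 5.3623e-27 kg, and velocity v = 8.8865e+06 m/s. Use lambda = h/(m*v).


lambda = h / (m * v)
= 6.626e-34 / (5.3623e-27 * 8.8865e+06)
= 6.626e-34 / 4.7652e-20
= 1.3905e-14 m

1.3905e-14


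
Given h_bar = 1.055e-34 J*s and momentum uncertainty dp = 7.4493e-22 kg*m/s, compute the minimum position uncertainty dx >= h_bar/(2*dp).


dx = h_bar / (2 * dp)
= 1.055e-34 / (2 * 7.4493e-22)
= 1.055e-34 / 1.4899e-21
= 7.0812e-14 m

7.0812e-14


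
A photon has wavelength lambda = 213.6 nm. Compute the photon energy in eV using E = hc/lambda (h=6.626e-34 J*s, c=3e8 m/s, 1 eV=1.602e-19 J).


E = hc / lambda
= (6.626e-34)(3e8) / (213.6e-9)
= 1.9878e-25 / 2.1360e-07
= 9.3062e-19 J
Converting to eV: 9.3062e-19 / 1.602e-19
= 5.8091 eV

5.8091


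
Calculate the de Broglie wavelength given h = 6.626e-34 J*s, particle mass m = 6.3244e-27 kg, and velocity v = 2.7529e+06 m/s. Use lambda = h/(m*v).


lambda = h / (m * v)
= 6.626e-34 / (6.3244e-27 * 2.7529e+06)
= 6.626e-34 / 1.7410e-20
= 3.8058e-14 m

3.8058e-14


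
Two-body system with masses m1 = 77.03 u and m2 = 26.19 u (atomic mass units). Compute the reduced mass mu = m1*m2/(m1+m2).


mu = m1 * m2 / (m1 + m2)
= 77.03 * 26.19 / (77.03 + 26.19)
= 2017.4157 / 103.22
= 19.5448 u

19.5448


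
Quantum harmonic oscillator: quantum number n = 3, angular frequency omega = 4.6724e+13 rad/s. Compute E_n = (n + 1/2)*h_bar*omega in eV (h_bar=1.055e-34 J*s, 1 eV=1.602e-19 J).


E = (n + 1/2) * h_bar * omega
= (3 + 0.5) * 1.055e-34 * 4.6724e+13
= 3.5 * 4.9294e-21
= 1.7253e-20 J
= 0.1077 eV

0.1077


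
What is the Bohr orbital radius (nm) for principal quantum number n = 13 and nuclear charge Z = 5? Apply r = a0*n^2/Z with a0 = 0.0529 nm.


r = a0 * n^2 / Z
= 0.0529 * 13^2 / 5
= 0.0529 * 169 / 5
= 1.788 nm

1.788
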